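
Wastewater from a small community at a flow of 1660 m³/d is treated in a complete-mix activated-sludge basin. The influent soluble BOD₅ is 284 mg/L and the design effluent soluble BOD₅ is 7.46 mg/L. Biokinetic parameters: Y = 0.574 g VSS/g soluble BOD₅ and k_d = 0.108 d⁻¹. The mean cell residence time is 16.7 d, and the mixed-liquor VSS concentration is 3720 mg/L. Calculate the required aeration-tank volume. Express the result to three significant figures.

V ≈ 422 m³

Rearranging the biomass balance for a CMAS with decay, V = Y·Q·ΔS·θ_c / [X·(1+k_d θ_c)] = 0.574 × 1660 × (284 − 7.46) × 16.7 / [3720 × (1 + 0.108 × 16.7)] = 4.4×10^6 / 10429 = 421.9 m³.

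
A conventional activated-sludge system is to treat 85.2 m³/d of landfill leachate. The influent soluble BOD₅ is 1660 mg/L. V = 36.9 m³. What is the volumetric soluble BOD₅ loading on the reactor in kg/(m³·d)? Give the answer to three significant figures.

L_v ≈ 3.83 kg soluble BOD₅/(m³·d)

L_v = Q S₀ / V = 85.2 × 1660 × 10⁻³ / 36.90 = 3.833 kg/(m³·d).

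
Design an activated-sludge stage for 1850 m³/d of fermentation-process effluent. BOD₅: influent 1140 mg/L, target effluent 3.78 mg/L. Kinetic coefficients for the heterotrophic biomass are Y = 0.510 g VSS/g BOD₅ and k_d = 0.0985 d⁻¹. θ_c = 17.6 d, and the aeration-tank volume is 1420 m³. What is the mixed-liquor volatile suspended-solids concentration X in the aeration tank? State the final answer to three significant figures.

Solving the biomass balance for X: X = Y Q (S₀−S) θ_c / [V (1+k_d θ_c)] = 0.510 × 1850 × (1140 − 3.78) × 17.6 / [1420 × (1 + 0.0985 × 17.6)] = 4861 mg/L.

X ≈ 4860 mg/L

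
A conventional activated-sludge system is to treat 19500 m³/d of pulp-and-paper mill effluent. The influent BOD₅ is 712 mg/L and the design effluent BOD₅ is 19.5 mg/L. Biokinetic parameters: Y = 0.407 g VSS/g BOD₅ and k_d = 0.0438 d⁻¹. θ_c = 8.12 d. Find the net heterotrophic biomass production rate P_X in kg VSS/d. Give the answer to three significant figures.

P_X ≈ 4050 kg VSS/d

Y_obs = Y / (1 + k_d θ_c) = 0.407 / (1 + 0.0438 × 8.12) = 0.407 / 1.356 = 0.3002.
ΔS = 712 − 19.5 = 692.5 mg/L, so the substrate removal rate is 19500 × 692.5/1000 = 13504 kg BOD₅/d.
P_X = Y_obs · Q(S₀ − S) = 0.3002 × 13504 = 4054 kg VSS/d.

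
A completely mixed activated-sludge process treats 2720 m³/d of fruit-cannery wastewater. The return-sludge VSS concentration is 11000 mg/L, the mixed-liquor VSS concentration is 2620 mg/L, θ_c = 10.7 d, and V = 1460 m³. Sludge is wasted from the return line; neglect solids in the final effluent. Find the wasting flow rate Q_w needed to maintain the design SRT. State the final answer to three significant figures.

Q_w ≈ 32.5 m³/d

Wasting from the return line (neglecting effluent solids): Q_w = V·X / (θ_c·X_r) = 1460 × 2620 / (10.7 × 11000) = 32.50 m³/d.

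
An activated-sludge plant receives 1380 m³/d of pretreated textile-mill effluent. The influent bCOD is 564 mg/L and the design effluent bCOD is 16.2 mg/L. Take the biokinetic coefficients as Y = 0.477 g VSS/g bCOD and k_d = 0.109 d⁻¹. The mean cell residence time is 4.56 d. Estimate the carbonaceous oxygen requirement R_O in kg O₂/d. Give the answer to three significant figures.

R_O ≈ 414 kg O₂/d

The observed yield is Y_obs = Y/(1 + k_d·θ_c) = 0.477 / (1 + 0.109 × 4.56) = 0.477 / 1.497 = 0.3186 g VSS per g bCOD removed.
Mass of bCOD removed per day: Q(S₀ − S) = 1380 × 547.8 g/m³ = 756.0 kg/d.
Net sludge production P_X = 0.3186 × 756.0 = 240.9 kg VSS/d.
R_O = Q·ΔS − 1.42 P_X = 756.0 − 342.0 = 413.9 kg O₂/d.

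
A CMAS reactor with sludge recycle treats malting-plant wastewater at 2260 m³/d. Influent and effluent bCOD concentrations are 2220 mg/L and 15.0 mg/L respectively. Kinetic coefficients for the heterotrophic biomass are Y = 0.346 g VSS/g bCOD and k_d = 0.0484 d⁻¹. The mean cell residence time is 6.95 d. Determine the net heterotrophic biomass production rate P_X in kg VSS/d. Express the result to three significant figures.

Correct the yield for decay: Y_obs = Y/(1 + k_d θ_c) = 0.346 / (1 + 0.0484 × 6.95) = 0.346 / 1.336 = 0.2589.
Substrate removed = Q·(S₀ − S) = 2260 m³/d × (2220 − 15.0) g/m³ = 4.98×10^6 g/d = 4983 kg/d.
Biomass produced: P_X = Y_obs·Q·ΔS = 0.2589 × 4983 ≈ 1290 kg VSS/d.

P_X ≈ 1290 kg VSS/d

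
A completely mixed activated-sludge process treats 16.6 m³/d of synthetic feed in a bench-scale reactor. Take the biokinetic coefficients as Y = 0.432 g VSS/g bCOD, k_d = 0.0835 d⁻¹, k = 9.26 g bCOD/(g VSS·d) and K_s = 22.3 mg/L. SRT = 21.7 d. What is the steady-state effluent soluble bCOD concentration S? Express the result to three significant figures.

S ≈ 0.747 mg/L

From the Monod/SRT balance for a CMAS, S = K_s·(1+k_d θ_c)/[θ_c·(Y k − k_d) − 1] = 22.3 × (1 + 0.0835 × 21.7) / [21.7 × (0.432 × 9.26 − 0.0835) − 1] = 62.71 / 83.99 = 0.7466 mg/L.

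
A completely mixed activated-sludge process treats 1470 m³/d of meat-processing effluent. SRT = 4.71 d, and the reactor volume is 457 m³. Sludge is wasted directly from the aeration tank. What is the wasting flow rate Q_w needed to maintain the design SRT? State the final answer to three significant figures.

For wasting at MLVSS concentration, Q_w = V/θ_c = 457.0/4.71 = 97.03 m³/d.

Q_w ≈ 97.0 m³/d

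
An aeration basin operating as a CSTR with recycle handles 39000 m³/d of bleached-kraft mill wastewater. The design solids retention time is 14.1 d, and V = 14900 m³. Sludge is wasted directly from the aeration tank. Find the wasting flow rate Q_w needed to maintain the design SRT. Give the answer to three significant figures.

Q_w ≈ 1060 m³/d

With mixed-liquor wasting, θ_c = V/Q_w, so Q_w = V/θ_c = 14900/14.1 = 1057 m³/d.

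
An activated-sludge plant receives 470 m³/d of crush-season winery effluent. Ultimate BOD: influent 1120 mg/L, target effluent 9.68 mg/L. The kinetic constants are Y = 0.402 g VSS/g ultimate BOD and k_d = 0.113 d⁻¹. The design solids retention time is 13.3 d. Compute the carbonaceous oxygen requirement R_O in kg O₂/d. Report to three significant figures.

Observed yield with endogenous decay: Y_obs = Y / (1 + k_d·θ_c) = 0.402 / (1 + 0.113 × 13.3) = 0.402 / 2.503 = 0.1606 g VSS/g ultimate BOD.
Q·(S₀ − S) = 470 × (1120 − 9.68) × 10⁻³ = 521.9 kg/d removed.
P_X = Y_obs·Q·(S₀ − S) = 0.1606 × 521.9 = 83.82 kg VSS/d.
R_O = Q·ΔS − 1.42 P_X = 521.9 − 119.0 = 402.8 kg O₂/d.

R_O ≈ 403 kg O₂/d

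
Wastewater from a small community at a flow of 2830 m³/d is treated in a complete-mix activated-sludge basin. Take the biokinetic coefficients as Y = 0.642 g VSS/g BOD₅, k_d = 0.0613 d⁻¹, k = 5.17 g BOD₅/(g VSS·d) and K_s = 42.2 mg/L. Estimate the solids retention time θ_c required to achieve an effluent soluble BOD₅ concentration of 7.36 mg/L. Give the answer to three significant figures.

Specific growth rate at S = 7.36 mg/L: μ = YkS/(K_s+S) = 0.642·5.17·7.36/(42.2+7.36) = 0.4929 d⁻¹.
Then 1/θ_c = μ − k_d = 0.4929 − 0.0613 = 0.4316 d⁻¹, giving θ_c = 2.317 d.

θ_c ≈ 2.32 d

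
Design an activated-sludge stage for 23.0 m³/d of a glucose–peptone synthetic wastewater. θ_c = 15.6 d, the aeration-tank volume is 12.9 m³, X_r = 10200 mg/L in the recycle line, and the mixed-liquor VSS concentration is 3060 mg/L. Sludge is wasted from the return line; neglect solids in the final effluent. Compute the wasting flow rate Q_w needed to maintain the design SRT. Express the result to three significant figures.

Q_w ≈ 0.248 m³/d

Q_w = (V·X)/(θ_c X_r) = 12.90 × 3060 / (15.6 × 10200) = 0.2481 m³/d.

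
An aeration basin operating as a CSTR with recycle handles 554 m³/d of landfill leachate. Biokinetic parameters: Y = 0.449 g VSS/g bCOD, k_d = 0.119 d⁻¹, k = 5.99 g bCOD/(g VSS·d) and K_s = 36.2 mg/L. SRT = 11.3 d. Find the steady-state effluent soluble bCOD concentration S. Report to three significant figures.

S ≈ 3.03 mg/L

For a completely mixed reactor with recycle the Lawrence–McCarty relation gives S = K_s·(1 + k_d·θ_c) / [θ_c·(Y·k − k_d) − 1] = 36.2 × (1 + 0.119 × 11.3) / [11.3 × (0.449 × 5.99 − 0.119) − 1] = 84.88 / 28.05 = 3.026 mg/L.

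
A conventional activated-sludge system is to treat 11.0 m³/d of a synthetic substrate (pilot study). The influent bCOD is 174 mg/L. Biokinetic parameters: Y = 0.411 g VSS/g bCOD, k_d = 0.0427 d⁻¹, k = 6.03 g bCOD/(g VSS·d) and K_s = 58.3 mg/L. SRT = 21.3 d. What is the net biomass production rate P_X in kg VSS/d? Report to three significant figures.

For a completely mixed reactor with recycle the Lawrence–McCarty relation gives S = K_s·(1 + k_d·θ_c) / [θ_c·(Y·k − k_d) − 1] = 58.3 × (1 + 0.0427 × 21.3) / [21.3 × (0.411 × 6.03 − 0.0427) − 1] = 111.3 / 50.88 = 2.188 mg/L.
Observed yield with endogenous decay: Y_obs = Y / (1 + k_d·θ_c) = 0.411 / (1 + 0.0427 × 21.3) = 0.411 / 1.910 = 0.2152 g VSS/g bCOD.
Substrate removed = Q·(S₀ − S) = 11.0 m³/d × (174 − 2.19) g/m³ = 1.89×10^3 g/d = 1.890 kg/d.
So the net sludge growth is P_X = 0.2152 × 1.890 = 0.4068 kg VSS/d.

P_X ≈ 0.407 kg VSS/d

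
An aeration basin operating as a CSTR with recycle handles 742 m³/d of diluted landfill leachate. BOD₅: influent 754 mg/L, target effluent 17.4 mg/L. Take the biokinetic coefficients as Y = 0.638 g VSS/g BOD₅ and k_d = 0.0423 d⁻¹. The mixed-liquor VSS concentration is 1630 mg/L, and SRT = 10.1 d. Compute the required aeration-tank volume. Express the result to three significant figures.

Steady-state biomass mass balance: V·X·(1 + k_d·θ_c) = Y·Q·(S₀ − S)·θ_c, so V = 0.638 × 742 × (754 − 17.4) × 10.1 / [1630 × (1 + 0.0423 × 10.1)] = 3.52×10^6 / 2326 = 1514 m³.

V ≈ 1510 m³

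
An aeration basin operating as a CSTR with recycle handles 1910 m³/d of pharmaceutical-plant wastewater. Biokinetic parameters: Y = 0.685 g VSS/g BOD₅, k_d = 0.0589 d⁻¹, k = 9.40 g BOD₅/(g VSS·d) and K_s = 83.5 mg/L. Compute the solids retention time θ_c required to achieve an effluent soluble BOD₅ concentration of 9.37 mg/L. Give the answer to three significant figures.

θ_c ≈ 1.69 d

At the target effluent, Y k S/(K_s+S) = 0.685×9.40×9.37/92.87 = 0.6497 d⁻¹.
θ_c = 1/(μ − k_d) = 1/(0.6497 − 0.0589) = 1/0.5908 = 1.693 d.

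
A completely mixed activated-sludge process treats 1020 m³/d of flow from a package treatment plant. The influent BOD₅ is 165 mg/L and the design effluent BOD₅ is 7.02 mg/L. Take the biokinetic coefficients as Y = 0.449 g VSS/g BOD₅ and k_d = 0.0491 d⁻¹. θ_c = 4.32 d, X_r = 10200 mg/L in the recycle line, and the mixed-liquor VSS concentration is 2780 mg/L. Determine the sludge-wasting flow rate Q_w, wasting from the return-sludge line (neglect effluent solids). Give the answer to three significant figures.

From the SRT design equation V = Y Q (S₀−S) θ_c / [X (1 + k_d θ_c)] = 0.449 × 1020 × (165 − 7.02) × 4.32 / [2780 × (1 + 0.0491 × 4.32)] = 3.13×10^5 / 3370 = 92.76 m³.
Q_w = (V·X)/(θ_c X_r) = 92.76 × 2780 / (4.32 × 10200) = 5.852 m³/d.

Q_w ≈ 5.85 m³/d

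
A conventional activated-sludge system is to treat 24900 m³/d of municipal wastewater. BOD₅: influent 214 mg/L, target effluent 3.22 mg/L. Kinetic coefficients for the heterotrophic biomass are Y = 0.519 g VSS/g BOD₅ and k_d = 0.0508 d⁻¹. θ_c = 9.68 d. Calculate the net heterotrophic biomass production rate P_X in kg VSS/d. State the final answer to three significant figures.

P_X ≈ 1830 kg VSS/d

Observed yield with endogenous decay: Y_obs = Y / (1 + k_d·θ_c) = 0.519 / (1 + 0.0508 × 9.68) = 0.519 / 1.492 = 0.3479 g VSS/g BOD₅.
Mass of BOD₅ removed per day: Q(S₀ − S) = 24900 × 210.8 g/m³ = 5248 kg/d.
P_X = Y_obs · Q(S₀ − S) = 0.3479 × 5248 = 1826 kg VSS/d.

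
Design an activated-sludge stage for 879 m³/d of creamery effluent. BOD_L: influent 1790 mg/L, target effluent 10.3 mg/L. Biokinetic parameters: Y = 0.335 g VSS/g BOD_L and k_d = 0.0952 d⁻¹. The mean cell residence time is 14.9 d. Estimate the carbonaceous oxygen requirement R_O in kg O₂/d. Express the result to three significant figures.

R_O ≈ 1260 kg O₂/d

Observed yield with endogenous decay: Y_obs = Y / (1 + k_d·θ_c) = 0.335 / (1 + 0.0952 × 14.9) = 0.335 / 2.418 = 0.1385 g VSS/g BOD_L.
Mass of BOD_L removed per day: Q(S₀ − S) = 879 × 1780 g/m³ = 1564 kg/d.
Net sludge production P_X = 0.1385 × 1564 = 216.7 kg VSS/d.
R_O = Q·ΔS − 1.42 P_X = 1564 − 307.7 = 1257 kg O₂/d.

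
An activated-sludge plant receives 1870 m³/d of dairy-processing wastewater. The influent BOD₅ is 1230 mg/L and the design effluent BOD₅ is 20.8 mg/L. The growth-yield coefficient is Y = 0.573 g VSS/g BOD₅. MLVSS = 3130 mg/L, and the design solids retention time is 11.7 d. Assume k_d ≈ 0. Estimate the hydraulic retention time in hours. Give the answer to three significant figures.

τ ≈ 62.2 h

V·X = Y·Q·ΔS·θ_c gives V = 0.573 × 1870 × (1230 − 20.8) × 11.7 / 3130 = 4843 m³.
τ = V/Q = 4843/1870 = 2.590 d, or 62.16 h.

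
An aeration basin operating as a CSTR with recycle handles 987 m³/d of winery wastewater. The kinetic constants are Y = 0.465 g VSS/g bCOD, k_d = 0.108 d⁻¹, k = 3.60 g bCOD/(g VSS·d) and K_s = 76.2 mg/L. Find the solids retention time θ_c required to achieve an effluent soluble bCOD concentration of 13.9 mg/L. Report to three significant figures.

Specific growth rate at S = 13.9 mg/L: μ = YkS/(K_s+S) = 0.465·3.60·13.9/(76.2+13.9) = 0.2583 d⁻¹.
Then 1/θ_c = μ − k_d = 0.2583 − 0.108 = 0.1503 d⁻¹, giving θ_c = 6.655 d.

θ_c ≈ 6.66 d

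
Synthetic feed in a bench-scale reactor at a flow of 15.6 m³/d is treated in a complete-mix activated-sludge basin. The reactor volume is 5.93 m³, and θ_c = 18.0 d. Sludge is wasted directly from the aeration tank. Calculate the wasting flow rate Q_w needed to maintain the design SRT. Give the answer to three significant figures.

Q_w ≈ 0.329 m³/d

Wasting from the aeration tank: Q_w = V / θ_c = 5.930 / 18.0 = 0.3294 m³/d.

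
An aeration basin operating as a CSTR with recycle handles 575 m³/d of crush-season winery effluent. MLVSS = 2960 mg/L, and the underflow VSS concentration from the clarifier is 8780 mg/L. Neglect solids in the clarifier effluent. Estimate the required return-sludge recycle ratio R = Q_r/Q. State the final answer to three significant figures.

R ≈ 0.509

Mass balance around the secondary clarifier (neglecting effluent solids): R = X / (X_r − X) = 2960 / (8780 − 2960) = 0.5086.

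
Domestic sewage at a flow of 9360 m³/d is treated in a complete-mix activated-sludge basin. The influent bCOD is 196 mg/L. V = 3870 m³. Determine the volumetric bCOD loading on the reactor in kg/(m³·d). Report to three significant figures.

Volumetric loading L_v = Q·S₀ / V = 9360 × 196 g/m³ / 3870 m³ = 474.0 g/(m³·d) = 0.4740 kg bCOD/(m³·d).

L_v ≈ 0.474 kg bCOD/(m³·d)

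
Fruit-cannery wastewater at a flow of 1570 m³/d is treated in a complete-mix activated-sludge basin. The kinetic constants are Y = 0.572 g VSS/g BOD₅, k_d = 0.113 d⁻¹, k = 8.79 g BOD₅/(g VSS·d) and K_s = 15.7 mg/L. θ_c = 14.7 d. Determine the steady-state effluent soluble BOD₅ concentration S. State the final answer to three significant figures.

Effluent substrate depends only on kinetics and SRT: S = K_s(1 + k_d θ_c) / [θ_c(Yk − k_d) − 1] = 15.7 × (1 + 0.113 × 14.7) / [14.7 × (0.572 × 8.79 − 0.113) − 1] = 41.78 / 71.25 = 0.5864 mg/L.

S ≈ 0.586 mg/L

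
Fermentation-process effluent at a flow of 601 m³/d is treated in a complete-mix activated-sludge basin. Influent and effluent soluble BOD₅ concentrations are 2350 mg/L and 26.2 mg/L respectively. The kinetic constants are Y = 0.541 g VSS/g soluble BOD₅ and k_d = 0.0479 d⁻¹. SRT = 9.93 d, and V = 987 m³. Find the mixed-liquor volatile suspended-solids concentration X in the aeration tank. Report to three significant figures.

X = Y·Q·ΔS·θ_c / [V·(1 + k_d θ_c)] = 0.541 × 601 × (2350 − 26.2) × 9.93 / [987 × (1 + 0.0479 × 9.93)] = 5151 mg/L.

X ≈ 5150 mg/L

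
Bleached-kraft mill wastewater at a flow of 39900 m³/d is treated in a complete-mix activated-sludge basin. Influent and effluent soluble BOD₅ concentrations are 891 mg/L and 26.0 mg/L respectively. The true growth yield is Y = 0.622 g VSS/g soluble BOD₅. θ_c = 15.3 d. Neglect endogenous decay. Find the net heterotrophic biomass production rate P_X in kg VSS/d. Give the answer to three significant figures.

P_X ≈ 21500 kg VSS/d

Since k_d ≈ 0, Y_obs = Y = 0.622 g VSS/g soluble BOD₅.
Q·(S₀ − S) = 39900 × (891 − 26.0) × 10⁻³ = 34514 kg/d removed.
P_X = Y_obs · Q(S₀ − S) = 0.6220 × 34514 = 21467 kg VSS/d.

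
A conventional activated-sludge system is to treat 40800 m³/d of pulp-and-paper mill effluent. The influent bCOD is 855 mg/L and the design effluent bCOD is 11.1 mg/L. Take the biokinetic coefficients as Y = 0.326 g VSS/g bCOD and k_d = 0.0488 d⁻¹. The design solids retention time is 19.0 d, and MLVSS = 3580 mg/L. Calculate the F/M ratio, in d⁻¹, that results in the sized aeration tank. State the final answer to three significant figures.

F/M ≈ 0.315 d⁻¹

Rearranging the biomass balance for a CMAS with decay, V = Y·Q·ΔS·θ_c / [X·(1+k_d θ_c)] = 0.326 × 40800 × (855 − 11.1) × 19.0 / [3580 × (1 + 0.0488 × 19.0)] = 2.13×10^8 / 6899 = 30911 m³.
F/M = applied load / biomass = Q·S₀/(V·X) = 40800 × 855 / (30911 × 3580) = 0.3152 d⁻¹.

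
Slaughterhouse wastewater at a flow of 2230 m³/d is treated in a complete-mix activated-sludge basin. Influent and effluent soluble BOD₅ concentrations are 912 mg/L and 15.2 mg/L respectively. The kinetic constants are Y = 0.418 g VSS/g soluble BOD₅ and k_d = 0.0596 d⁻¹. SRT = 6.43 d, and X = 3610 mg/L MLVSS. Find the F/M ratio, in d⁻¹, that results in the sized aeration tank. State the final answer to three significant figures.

F/M ≈ 0.523 d⁻¹

Steady-state biomass mass balance: V·X·(1 + k_d·θ_c) = Y·Q·(S₀ − S)·θ_c, so V = 0.418 × 2230 × (912 − 15.2) × 6.43 / [3610 × (1 + 0.0596 × 6.43)] = 5.38×10^6 / 4993 = 1076 m³.
F/M = applied load / biomass = Q·S₀/(V·X) = 2230 × 912 / (1076 × 3610) = 0.5234 d⁻¹.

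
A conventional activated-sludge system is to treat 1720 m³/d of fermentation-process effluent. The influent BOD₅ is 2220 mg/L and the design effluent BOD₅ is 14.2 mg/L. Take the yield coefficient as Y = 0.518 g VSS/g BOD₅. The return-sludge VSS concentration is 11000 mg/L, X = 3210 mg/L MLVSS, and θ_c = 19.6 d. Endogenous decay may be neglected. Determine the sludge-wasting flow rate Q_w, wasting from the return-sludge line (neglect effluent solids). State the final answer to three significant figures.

V·X = Y·Q·ΔS·θ_c gives V = 0.518 × 1720 × (2220 − 14.2) × 19.6 / 3210 = 12000 m³.
Wasting from the return line (neglecting effluent solids): Q_w = V·X / (θ_c·X_r) = 12000 × 3210 / (19.6 × 11000) = 178.7 m³/d.

Q_w ≈ 179 m³/d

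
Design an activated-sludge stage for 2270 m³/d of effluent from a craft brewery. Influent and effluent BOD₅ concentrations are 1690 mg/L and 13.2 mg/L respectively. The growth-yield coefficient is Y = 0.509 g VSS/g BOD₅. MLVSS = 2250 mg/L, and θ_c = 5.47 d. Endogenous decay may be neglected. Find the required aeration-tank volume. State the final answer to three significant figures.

Biomass mass balance (decay neglected): V·X = Y·Q·(S₀ − S)·θ_c, so V = 0.509 × 2270 × (1690 − 13.2) × 5.47 / 2250 = 4710 m³.

V ≈ 4710 m³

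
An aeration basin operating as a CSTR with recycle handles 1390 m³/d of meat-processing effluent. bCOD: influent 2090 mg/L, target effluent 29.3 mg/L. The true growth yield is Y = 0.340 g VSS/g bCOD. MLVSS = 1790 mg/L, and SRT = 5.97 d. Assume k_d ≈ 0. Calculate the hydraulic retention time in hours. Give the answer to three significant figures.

V·X = Y·Q·ΔS·θ_c gives V = 0.340 × 1390 × (2090 − 29.3) × 5.97 / 1790 = 3248 m³.
τ = V/Q = 3248/1390 = 2.337 d, or 56.08 h.

τ ≈ 56.1 h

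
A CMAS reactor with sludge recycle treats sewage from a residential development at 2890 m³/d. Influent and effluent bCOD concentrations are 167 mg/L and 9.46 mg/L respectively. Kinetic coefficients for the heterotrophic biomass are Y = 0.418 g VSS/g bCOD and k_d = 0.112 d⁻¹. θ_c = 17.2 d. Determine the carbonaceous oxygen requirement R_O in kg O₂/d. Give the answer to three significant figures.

R_O ≈ 363 kg O₂/d

The observed yield is Y_obs = Y/(1 + k_d·θ_c) = 0.418 / (1 + 0.112 × 17.2) = 0.418 / 2.926 = 0.1428 g VSS per g bCOD removed.
ΔS = 167 − 9.46 = 157.5 mg/L, so the substrate removal rate is 2890 × 157.5/1000 = 455.3 kg bCOD/d.
Net sludge production P_X = 0.1428 × 455.3 = 65.03 kg VSS/d.
R_O = Q·(S₀ − S) − 1.42·P_X = 455.3 − 1.42 × 65.03 = 362.9 kg O₂/d.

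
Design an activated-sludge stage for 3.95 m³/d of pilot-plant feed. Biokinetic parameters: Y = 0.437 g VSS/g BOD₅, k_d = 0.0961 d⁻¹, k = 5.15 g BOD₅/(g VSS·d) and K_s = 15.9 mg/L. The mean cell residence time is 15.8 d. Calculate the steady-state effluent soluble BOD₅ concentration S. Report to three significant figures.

S ≈ 1.21 mg/L

Effluent substrate depends only on kinetics and SRT: S = K_s(1 + k_d θ_c) / [θ_c(Yk − k_d) − 1] = 15.9 × (1 + 0.0961 × 15.8) / [15.8 × (0.437 × 5.15 − 0.0961) − 1] = 40.04 / 33.04 = 1.212 mg/L.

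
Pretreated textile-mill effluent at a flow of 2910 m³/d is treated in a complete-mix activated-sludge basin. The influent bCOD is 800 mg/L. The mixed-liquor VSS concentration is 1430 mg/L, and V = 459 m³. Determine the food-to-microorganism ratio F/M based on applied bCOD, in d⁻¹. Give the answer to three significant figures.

F/M ≈ 3.55 d⁻¹

F/M = Q·S₀ / (V·X) = 2910 × 800 / (459.0 × 1430) = 3.547 g bCOD·(g VSS·d)⁻¹.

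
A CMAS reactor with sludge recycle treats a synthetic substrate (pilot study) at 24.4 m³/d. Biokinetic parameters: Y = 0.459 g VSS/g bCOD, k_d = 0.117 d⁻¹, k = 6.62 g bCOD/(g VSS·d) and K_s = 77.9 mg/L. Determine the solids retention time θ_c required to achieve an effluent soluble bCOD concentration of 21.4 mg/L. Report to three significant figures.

θ_c ≈ 1.86 d

Specific growth rate at S = 21.4 mg/L: μ = YkS/(K_s+S) = 0.459·6.62·21.4/(77.9+21.4) = 0.6548 d⁻¹.
1/θ_c = 0.6548 − 0.117 = 0.5378 d⁻¹, so θ_c = 1.859 d.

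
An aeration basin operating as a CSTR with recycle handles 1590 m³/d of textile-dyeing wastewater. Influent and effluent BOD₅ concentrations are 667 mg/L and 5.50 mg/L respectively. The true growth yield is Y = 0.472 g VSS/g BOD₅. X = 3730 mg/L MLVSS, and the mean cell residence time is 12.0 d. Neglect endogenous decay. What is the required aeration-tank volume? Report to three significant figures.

With k_d = 0 the design equation reduces to V = Y Q (S₀−S) θ_c / X = 0.472 × 1590 × (667 − 5.50) × 12.0 / 3730 = 1597 m³.

V ≈ 1600 m³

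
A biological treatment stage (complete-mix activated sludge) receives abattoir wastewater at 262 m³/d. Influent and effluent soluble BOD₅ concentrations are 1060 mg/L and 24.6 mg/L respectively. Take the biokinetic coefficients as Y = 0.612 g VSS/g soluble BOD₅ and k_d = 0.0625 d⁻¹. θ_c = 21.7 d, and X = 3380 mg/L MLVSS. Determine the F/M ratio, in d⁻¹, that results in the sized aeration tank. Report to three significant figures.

From the SRT design equation V = Y Q (S₀−S) θ_c / [X (1 + k_d θ_c)] = 0.612 × 262 × (1060 − 24.6) × 21.7 / [3380 × (1 + 0.0625 × 21.7)] = 3.6×10^6 / 7964 = 452.4 m³.
F/M = applied load / biomass = Q·S₀/(V·X) = 262 × 1060 / (452.4 × 3380) = 0.1816 d⁻¹.

F/M ≈ 0.182 d⁻¹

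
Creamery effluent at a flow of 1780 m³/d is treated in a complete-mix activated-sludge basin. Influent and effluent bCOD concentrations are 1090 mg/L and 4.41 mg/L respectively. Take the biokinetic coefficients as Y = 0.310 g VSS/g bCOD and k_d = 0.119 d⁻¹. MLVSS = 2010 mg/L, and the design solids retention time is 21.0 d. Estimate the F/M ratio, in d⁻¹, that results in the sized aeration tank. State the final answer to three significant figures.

Rearranging the biomass balance for a CMAS with decay, V = Y·Q·ΔS·θ_c / [X·(1+k_d θ_c)] = 0.310 × 1780 × (1090 − 4.41) × 21.0 / [2010 × (1 + 0.119 × 21.0)] = 1.26×10^7 / 7033 = 1789 m³.
F/M = Q·S₀ / (V·X) = 1780 × 1090 / (1789 × 2010) = 0.5397 g bCOD·(g VSS·d)⁻¹.

F/M ≈ 0.540 d⁻¹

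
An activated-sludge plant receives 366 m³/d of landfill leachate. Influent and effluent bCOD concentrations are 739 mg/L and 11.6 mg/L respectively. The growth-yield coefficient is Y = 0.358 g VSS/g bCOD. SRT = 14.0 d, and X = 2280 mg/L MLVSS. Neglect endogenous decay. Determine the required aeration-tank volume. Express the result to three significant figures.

V ≈ 585 m³

With k_d = 0 the design equation reduces to V = Y Q (S₀−S) θ_c / X = 0.358 × 366 × (739 − 11.6) × 14.0 / 2280 = 585.2 m³.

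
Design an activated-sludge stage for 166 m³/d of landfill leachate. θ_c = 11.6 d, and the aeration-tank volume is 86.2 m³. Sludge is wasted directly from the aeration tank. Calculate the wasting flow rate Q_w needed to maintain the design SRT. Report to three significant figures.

Q_w ≈ 7.43 m³/d

With mixed-liquor wasting, θ_c = V/Q_w, so Q_w = V/θ_c = 86.20/11.6 = 7.431 m³/d.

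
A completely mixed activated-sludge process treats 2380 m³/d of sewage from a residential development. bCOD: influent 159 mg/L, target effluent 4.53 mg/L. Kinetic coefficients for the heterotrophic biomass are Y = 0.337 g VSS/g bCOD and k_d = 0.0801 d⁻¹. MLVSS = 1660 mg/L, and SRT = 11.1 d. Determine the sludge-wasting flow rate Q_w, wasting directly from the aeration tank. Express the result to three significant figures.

Rearranging the biomass balance for a CMAS with decay, V = Y·Q·ΔS·θ_c / [X·(1+k_d θ_c)] = 0.337 × 2380 × (159 − 4.53) × 11.1 / [1660 × (1 + 0.0801 × 11.1)] = 1.38×10^6 / 3136 = 438.5 m³.
For wasting at MLVSS concentration, Q_w = V/θ_c = 438.5/11.1 = 39.51 m³/d.

Q_w ≈ 39.5 m³/d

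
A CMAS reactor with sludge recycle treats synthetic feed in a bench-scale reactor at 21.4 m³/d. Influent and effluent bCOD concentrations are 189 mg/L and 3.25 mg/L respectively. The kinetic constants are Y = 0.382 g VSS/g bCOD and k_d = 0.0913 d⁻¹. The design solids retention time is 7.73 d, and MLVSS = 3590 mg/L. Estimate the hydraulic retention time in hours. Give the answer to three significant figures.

From the SRT design equation V = Y Q (S₀−S) θ_c / [X (1 + k_d θ_c)] = 0.382 × 21.4 × (189 − 3.25) × 7.73 / [3590 × (1 + 0.0913 × 7.73)] = 1.17×10^4 / 6124 = 1.917 m³.
τ = V/Q = 1.917/21.4 = 0.08957 d, or 2.150 h.

τ ≈ 2.15 h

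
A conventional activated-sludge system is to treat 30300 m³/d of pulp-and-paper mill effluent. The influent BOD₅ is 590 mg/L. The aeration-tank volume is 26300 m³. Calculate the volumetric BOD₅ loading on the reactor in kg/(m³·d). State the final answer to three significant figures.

Volumetric loading L_v = Q·S₀ / V = 30300 × 590 g/m³ / 26300 m³ = 679.7 g/(m³·d) = 0.6797 kg BOD₅/(m³·d).

L_v ≈ 0.680 kg BOD₅/(m³·d)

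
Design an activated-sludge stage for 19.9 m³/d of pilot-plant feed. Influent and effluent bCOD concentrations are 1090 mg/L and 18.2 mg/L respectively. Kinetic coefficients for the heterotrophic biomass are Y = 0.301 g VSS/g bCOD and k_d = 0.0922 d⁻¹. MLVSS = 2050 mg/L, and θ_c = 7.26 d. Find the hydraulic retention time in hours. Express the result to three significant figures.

Rearranging the biomass balance for a CMAS with decay, V = Y·Q·ΔS·θ_c / [X·(1+k_d θ_c)] = 0.301 × 19.9 × (1090 − 18.2) × 7.26 / [2050 × (1 + 0.0922 × 7.26)] = 4.66×10^4 / 3422 = 13.62 m³.
τ = V/Q = 13.62/19.9 = 0.6844 d, or 16.43 h.

τ ≈ 16.4 h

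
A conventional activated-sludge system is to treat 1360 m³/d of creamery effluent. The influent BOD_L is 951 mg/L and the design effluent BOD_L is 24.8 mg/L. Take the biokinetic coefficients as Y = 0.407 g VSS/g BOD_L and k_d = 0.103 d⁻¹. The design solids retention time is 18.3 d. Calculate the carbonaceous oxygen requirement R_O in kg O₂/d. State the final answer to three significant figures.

R_O ≈ 1010 kg O₂/d

The observed yield is Y_obs = Y/(1 + k_d·θ_c) = 0.407 / (1 + 0.103 × 18.3) = 0.407 / 2.885 = 0.1411 g VSS per g BOD_L removed.
Substrate removed = Q·(S₀ − S) = 1360 m³/d × (951 − 24.8) g/m³ = 1.26×10^6 g/d = 1260 kg/d.
Biomass synthesised: P_X = Y_obs × 1260 = 177.7 kg VSS/d.
R_O = Q·(S₀ − S) − 1.42·P_X = 1260 − 1.42 × 177.7 = 1007 kg O₂/d.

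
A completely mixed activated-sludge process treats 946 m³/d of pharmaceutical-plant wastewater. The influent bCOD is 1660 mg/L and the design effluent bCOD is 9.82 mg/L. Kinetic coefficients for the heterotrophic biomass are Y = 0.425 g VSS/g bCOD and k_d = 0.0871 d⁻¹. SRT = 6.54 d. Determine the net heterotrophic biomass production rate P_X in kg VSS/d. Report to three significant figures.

The observed yield is Y_obs = Y/(1 + k_d·θ_c) = 0.425 / (1 + 0.0871 × 6.54) = 0.425 / 1.570 = 0.2708 g VSS per g bCOD removed.
ΔS = 1660 − 9.82 = 1650 mg/L, so the substrate removal rate is 946 × 1650/1000 = 1561 kg bCOD/d.
Net biomass production P_X = Y_obs × Q·(S₀ − S) = 0.2708 × 1561 = 422.7 kg VSS/d.

P_X ≈ 423 kg VSS/d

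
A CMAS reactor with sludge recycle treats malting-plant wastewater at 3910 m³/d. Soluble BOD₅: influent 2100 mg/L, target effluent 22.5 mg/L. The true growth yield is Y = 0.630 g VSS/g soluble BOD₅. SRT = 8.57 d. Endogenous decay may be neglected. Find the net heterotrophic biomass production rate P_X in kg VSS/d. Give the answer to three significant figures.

P_X ≈ 5120 kg VSS/d

No decay correction is needed, so Y_obs = Y = 0.630.
Mass of soluble BOD₅ removed per day: Q(S₀ − S) = 3910 × 2078 g/m³ = 8123 kg/d.
So the net sludge growth is P_X = 0.6300 × 8123 = 5118 kg VSS/d.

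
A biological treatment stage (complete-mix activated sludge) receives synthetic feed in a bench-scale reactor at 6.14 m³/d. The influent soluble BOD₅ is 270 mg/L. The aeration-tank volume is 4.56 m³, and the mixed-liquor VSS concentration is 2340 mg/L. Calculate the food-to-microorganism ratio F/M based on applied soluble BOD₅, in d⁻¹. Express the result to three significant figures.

F/M ≈ 0.155 d⁻¹

F/M = Q·S₀ / (V·X) = 6.14 × 270 / (4.560 × 2340) = 0.1554 g soluble BOD₅·(g VSS·d)⁻¹.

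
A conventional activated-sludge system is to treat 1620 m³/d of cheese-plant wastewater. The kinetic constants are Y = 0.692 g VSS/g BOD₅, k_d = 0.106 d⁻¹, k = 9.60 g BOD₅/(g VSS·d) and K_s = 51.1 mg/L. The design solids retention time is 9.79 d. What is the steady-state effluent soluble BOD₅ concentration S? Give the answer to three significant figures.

S ≈ 1.65 mg/L

Effluent substrate depends only on kinetics and SRT: S = K_s(1 + k_d θ_c) / [θ_c(Yk − k_d) − 1] = 51.1 × (1 + 0.106 × 9.79) / [9.79 × (0.692 × 9.60 − 0.106) − 1] = 104.1 / 63.00 = 1.653 mg/L.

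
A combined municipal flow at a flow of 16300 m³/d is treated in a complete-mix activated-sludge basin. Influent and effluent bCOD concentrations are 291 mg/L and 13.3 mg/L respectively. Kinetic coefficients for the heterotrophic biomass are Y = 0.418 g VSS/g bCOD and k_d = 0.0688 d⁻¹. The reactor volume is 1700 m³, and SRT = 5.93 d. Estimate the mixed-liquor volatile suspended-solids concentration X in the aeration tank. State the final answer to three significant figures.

From V·X·(1 + k_d·θ_c) = Y·Q·(S₀ − S)·θ_c: X = 0.418 × 16300 × (291 − 13.3) × 5.93 / [1700 × (1 + 0.0688 × 5.93)] = 4688 mg/L.

X ≈ 4690 mg/L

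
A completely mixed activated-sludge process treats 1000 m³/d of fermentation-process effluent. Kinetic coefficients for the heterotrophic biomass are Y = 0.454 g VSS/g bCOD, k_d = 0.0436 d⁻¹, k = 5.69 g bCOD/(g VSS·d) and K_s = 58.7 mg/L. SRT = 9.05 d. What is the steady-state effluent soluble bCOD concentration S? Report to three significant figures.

From the Monod/SRT balance for a CMAS, S = K_s·(1+k_d θ_c)/[θ_c·(Y k − k_d) − 1] = 58.7 × (1 + 0.0436 × 9.05) / [9.05 × (0.454 × 5.69 − 0.0436) − 1] = 81.86 / 21.98 = 3.724 mg/L.

S ≈ 3.72 mg/L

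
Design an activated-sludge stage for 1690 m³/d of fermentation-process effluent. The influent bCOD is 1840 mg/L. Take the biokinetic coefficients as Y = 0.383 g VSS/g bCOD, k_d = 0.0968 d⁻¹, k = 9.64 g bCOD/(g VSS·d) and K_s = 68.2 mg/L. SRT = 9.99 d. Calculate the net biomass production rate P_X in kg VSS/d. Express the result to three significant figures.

Effluent substrate depends only on kinetics and SRT: S = K_s(1 + k_d θ_c) / [θ_c(Yk − k_d) − 1] = 68.2 × (1 + 0.0968 × 9.99) / [9.99 × (0.383 × 9.64 − 0.0968) − 1] = 134.2 / 34.92 = 3.842 mg/L.
Y_obs = Y / (1 + k_d θ_c) = 0.383 / (1 + 0.0968 × 9.99) = 0.383 / 1.967 = 0.1947.
ΔS = 1840 − 3.84 = 1836 mg/L, so the substrate removal rate is 1690 × 1836/1000 = 3103 kg bCOD/d.
P_X = Y_obs · Q(S₀ − S) = 0.1947 × 3103 = 604.2 kg VSS/d.

P_X ≈ 604 kg VSS/d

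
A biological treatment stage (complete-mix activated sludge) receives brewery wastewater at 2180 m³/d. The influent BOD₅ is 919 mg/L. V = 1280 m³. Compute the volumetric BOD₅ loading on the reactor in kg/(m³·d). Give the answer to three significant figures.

Volumetric loading L_v = Q·S₀ / V = 2180 × 919 g/m³ / 1280 m³ = 1565 g/(m³·d) = 1.565 kg BOD₅/(m³·d).

L_v ≈ 1.57 kg BOD₅/(m³·d)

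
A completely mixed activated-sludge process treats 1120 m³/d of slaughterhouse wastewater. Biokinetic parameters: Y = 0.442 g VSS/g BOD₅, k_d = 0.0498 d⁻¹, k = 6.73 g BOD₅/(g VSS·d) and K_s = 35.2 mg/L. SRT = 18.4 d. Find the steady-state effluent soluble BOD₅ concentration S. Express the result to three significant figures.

S ≈ 1.28 mg/L

For a completely mixed reactor with recycle the Lawrence–McCarty relation gives S = K_s·(1 + k_d·θ_c) / [θ_c·(Y·k − k_d) − 1] = 35.2 × (1 + 0.0498 × 18.4) / [18.4 × (0.442 × 6.73 − 0.0498) − 1] = 67.45 / 52.82 = 1.277 mg/L.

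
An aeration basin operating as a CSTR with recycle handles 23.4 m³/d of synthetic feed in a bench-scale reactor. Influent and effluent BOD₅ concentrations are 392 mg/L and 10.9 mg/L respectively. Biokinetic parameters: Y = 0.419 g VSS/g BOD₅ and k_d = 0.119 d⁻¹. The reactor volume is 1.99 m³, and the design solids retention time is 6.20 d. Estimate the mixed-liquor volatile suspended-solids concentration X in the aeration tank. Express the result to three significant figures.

X ≈ 6700 mg/L

From V·X·(1 + k_d·θ_c) = Y·Q·(S₀ − S)·θ_c: X = 0.419 × 23.4 × (392 − 10.9) × 6.20 / [1.99 × (1 + 0.119 × 6.20)] = 6699 mg/L.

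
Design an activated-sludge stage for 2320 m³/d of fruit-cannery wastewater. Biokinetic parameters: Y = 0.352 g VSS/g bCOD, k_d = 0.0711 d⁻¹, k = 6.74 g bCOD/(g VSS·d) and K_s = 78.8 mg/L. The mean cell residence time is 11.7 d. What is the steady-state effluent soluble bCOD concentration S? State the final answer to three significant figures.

S ≈ 5.57 mg/L

For a completely mixed reactor with recycle the Lawrence–McCarty relation gives S = K_s·(1 + k_d·θ_c) / [θ_c·(Y·k − k_d) − 1] = 78.8 × (1 + 0.0711 × 11.7) / [11.7 × (0.352 × 6.74 − 0.0711) − 1] = 144.4 / 25.93 = 5.568 mg/L.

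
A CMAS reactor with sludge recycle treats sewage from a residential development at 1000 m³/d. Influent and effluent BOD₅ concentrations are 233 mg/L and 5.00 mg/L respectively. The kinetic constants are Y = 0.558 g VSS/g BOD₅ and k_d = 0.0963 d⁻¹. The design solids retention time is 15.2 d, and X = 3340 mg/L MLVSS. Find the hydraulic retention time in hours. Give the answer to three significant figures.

τ ≈ 5.64 h

From the SRT design equation V = Y Q (S₀−S) θ_c / [X (1 + k_d θ_c)] = 0.558 × 1000 × (233 − 5.00) × 15.2 / [3340 × (1 + 0.0963 × 15.2)] = 1.93×10^6 / 8229 = 235.0 m³.
HRT = V/Q = 235.0 m³ / 1000 m³·d⁻¹ = 0.2350 d × 24 = 5.640 h.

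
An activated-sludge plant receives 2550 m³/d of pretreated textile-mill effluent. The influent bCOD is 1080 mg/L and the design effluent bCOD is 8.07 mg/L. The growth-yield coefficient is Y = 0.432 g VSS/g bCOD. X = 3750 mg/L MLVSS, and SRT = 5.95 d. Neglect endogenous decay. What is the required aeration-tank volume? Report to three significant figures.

V ≈ 1870 m³

With k_d = 0 the design equation reduces to V = Y Q (S₀−S) θ_c / X = 0.432 × 2550 × (1080 − 8.07) × 5.95 / 3750 = 1874 m³.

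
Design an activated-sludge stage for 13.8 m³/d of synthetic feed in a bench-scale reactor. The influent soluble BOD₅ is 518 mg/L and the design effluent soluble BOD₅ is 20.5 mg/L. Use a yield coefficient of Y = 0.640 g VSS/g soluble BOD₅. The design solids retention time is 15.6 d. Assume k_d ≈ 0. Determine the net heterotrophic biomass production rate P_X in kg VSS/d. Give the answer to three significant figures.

No decay correction is needed, so Y_obs = Y = 0.640.
ΔS = 518 − 20.5 = 497.5 mg/L, so the substrate removal rate is 13.8 × 497.5/1000 = 6.865 kg soluble BOD₅/d.
Biomass produced: P_X = Y_obs·Q·ΔS = 0.6400 × 6.865 ≈ 4.394 kg VSS/d.

P_X ≈ 4.39 kg VSS/d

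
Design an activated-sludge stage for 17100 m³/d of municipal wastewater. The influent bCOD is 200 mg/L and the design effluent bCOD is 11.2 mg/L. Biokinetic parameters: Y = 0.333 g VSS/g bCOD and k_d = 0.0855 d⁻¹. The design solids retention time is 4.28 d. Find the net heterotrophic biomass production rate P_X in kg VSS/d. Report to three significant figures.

Correct the yield for decay: Y_obs = Y/(1 + k_d θ_c) = 0.333 / (1 + 0.0855 × 4.28) = 0.333 / 1.366 = 0.2438.
Q·(S₀ − S) = 17100 × (200 − 11.2) × 10⁻³ = 3228 kg/d removed.
So the net sludge growth is P_X = 0.2438 × 3228 = 787.1 kg VSS/d.

P_X ≈ 787 kg VSS/d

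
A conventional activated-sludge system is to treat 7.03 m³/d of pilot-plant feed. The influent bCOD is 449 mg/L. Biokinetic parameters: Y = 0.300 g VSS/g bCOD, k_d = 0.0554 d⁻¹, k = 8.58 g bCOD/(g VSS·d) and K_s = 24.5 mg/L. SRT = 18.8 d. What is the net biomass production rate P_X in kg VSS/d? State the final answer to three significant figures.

P_X ≈ 0.463 kg VSS/d

Effluent substrate depends only on kinetics and SRT: S = K_s(1 + k_d θ_c) / [θ_c(Yk − k_d) − 1] = 24.5 × (1 + 0.0554 × 18.8) / [18.8 × (0.300 × 8.58 − 0.0554) − 1] = 50.02 / 46.35 = 1.079 mg/L.
Correct the yield for decay: Y_obs = Y/(1 + k_d θ_c) = 0.300 / (1 + 0.0554 × 18.8) = 0.300 / 2.042 = 0.1469.
Q·(S₀ − S) = 7.03 × (449 − 1.08) × 10⁻³ = 3.149 kg/d removed.
Biomass produced: P_X = Y_obs·Q·ΔS = 0.1469 × 3.149 ≈ 0.4627 kg VSS/d.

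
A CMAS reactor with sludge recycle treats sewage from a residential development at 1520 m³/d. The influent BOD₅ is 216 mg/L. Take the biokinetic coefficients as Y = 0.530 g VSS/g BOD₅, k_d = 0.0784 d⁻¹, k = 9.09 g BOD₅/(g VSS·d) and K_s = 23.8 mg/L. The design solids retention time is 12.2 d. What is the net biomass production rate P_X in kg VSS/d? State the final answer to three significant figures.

P_X ≈ 88.6 kg VSS/d

Effluent substrate depends only on kinetics and SRT: S = K_s(1 + k_d θ_c) / [θ_c(Yk − k_d) − 1] = 23.8 × (1 + 0.0784 × 12.2) / [12.2 × (0.530 × 9.09 − 0.0784) − 1] = 46.56 / 56.82 = 0.8195 mg/L.
The observed yield is Y_obs = Y/(1 + k_d·θ_c) = 0.530 / (1 + 0.0784 × 12.2) = 0.530 / 1.956 = 0.2709 g VSS per g BOD₅ removed.
Q·(S₀ − S) = 1520 × (216 − 0.820) × 10⁻³ = 327.1 kg/d removed.
Biomass produced: P_X = Y_obs·Q·ΔS = 0.2709 × 327.1 ≈ 88.60 kg VSS/d.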